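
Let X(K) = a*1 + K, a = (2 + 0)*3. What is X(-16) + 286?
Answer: 276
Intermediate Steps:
a = 6 (a = 2*3 = 6)
X(K) = 6 + K (X(K) = 6*1 + K = 6 + K)
X(-16) + 286 = (6 - 16) + 286 = -10 + 286 = 276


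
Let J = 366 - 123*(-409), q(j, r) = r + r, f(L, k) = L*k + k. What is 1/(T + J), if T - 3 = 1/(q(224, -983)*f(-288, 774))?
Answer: 436723308/22131390356209 ≈ 1.9733e-5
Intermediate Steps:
f(L, k) = k + L*k
q(j, r) = 2*r
T = 1310169925/436723308 (T = 3 + 1/(((2*(-983)))*((774*(1 - 288)))) = 3 + 1/((-1966)*((774*(-287)))) = 3 - 1/1966/(-222138) = 3 - 1/1966*(-1/222138) = 3 + 1/436723308 = 1310169925/436723308 ≈ 3.0000)
J = 50673 (J = 366 + 50307 = 50673)
1/(T + J) = 1/(1310169925/436723308 + 50673) = 1/(22131390356209/436723308) = 436723308/22131390356209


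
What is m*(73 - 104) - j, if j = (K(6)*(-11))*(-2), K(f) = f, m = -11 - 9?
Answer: 488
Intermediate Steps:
m = -20
j = 132 (j = (6*(-11))*(-2) = -66*(-2) = 132)
m*(73 - 104) - j = -20*(73 - 104) - 1*132 = -20*(-31) - 132 = 620 - 132 = 488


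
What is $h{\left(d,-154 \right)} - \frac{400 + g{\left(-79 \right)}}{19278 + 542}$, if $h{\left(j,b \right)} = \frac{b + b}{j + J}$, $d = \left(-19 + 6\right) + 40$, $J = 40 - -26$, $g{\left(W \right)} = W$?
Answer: $- \frac{6134413}{1843260} \approx -3.328$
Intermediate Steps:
$J = 66$ ($J = 40 + 26 = 66$)
$d = 27$ ($d = -13 + 40 = 27$)
$h{\left(j,b \right)} = \frac{2 b}{66 + j}$ ($h{\left(j,b \right)} = \frac{b + b}{j + 66} = \frac{2 b}{66 + j}$)
$h{\left(d,-154 \right)} - \frac{400 + g{\left(-79 \right)}}{19278 + 542} = 2 \left(-154\right) \frac{1}{66 + 27} - \frac{400 - 79}{19278 + 542} = 2 \left(-154\right) \frac{1}{93} - \frac{321}{19820} = 2 \left(-154\right) \frac{1}{93} - 321 \cdot \frac{1}{19820} = - \frac{308}{93} - \frac{321}{19820} = - \frac{6134413}{1843260}$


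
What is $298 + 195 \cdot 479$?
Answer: $93703$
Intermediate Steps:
$298 + 195 \cdot 479 = 298 + 93405 = 93703$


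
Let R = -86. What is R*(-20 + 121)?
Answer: -8686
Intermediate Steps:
R*(-20 + 121) = -86*(-20 + 121) = -86*101 = -8686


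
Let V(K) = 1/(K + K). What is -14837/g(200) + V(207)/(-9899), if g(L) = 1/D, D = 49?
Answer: -2979434498419/4098186 ≈ -7.2701e+5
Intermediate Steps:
g(L) = 1/49
V(K) = 1/(2*K)
-14837/g(200) + V(207)/(-9899) = -14837/1/49 + ((½)/207)/(-9899) = -14837*49 + ((½)*(1/207))*(-1/9899) = -727013 + (1/414)*(-1/9899) = -727013 - 1/4098186 = -2979434498419/4098186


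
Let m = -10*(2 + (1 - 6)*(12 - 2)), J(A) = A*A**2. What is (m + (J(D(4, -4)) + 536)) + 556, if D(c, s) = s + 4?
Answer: 1572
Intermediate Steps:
D(c, s) = 4 + s
J(A) = A**3
m = 480 (m = -10*(2 - 5*10) = -10*(2 - 50) = -10*(-48) = 480)
(m + (J(D(4, -4)) + 536)) + 556 = (480 + ((4 - 4)**3 + 536)) + 556 = (480 + (0**3 + 536)) + 556 = (480 + (0 + 536)) + 556 = (480 + 536) + 556 = 1016 + 556 = 1572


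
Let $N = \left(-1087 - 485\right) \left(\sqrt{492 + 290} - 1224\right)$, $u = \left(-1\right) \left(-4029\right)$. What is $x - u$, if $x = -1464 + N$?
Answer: $1918635 - 1572 \sqrt{782} \approx 1.8747 \cdot 10^{6}$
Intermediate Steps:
$u = 4029$
$N = 1924128 - 1572 \sqrt{782}$ ($N = - 1572 \left(\sqrt{782} - 1224\right) = - 1572 \left(-1224 + \sqrt{782}\right) = 1924128 - 1572 \sqrt{782} \approx 1.8802 \cdot 10^{6}$)
$x = 1922664 - 1572 \sqrt{782}$ ($x = -1464 + \left(1924128 - 1572 \sqrt{782}\right) = 1922664 - 1572 \sqrt{782} \approx 1.8787 \cdot 10^{6}$)
$x - u = \left(1922664 - 1572 \sqrt{782}\right) - 4029 = 1918635 - 1572 \sqrt{782}$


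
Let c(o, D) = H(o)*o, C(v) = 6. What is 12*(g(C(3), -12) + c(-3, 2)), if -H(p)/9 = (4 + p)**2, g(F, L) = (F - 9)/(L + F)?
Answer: 330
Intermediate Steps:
g(F, L) = (-9 + F)/(F + L)
H(p) = -9*(4 + p)**2
c(o, D) = -9*o*(4 + o)**2 (c(o, D) = (-9*(4 + o)**2)*o = -9*o*(4 + o)**2)
12*(g(C(3), -12) + c(-3, 2)) = 12*((-9 + 6)/(6 - 12) - 9*(-3)*(4 - 3)**2) = 12*(-3/(-6) - 9*(-3)*1**2) = 12*(-1/6*(-3) - 9*(-3)*1) = 12*(1/2 + 27) = 12*(55/2) = 330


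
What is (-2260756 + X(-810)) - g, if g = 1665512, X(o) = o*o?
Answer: -3270168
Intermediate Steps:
X(o) = o**2
(-2260756 + X(-810)) - g = (-2260756 + (-810)**2) - 1*1665512 = (-2260756 + 656100) - 1665512 = -1604656 - 1665512 = -3270168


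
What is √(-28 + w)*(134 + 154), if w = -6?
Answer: 288*I*√34 ≈ 1679.3*I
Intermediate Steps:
√(-28 + w)*(134 + 154) = √(-28 - 6)*(134 + 154) = √(-34)*288 = (I*√34)*288 = 288*I*√34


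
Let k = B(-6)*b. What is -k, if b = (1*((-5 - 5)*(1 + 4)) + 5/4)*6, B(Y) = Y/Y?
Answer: 585/2 ≈ 292.50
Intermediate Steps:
B(Y) = 1
b = -585/2 (b = (1*(-10*5) + 5*(1/4))*6 = (1*(-50) + 5/4)*6 = (-50 + 5/4)*6 = -195/4*6 = -585/2 ≈ -292.50)
k = -585/2 (k = 1*(-585/2) = -585/2 ≈ -292.50)
-k = -1*(-585/2) = 585/2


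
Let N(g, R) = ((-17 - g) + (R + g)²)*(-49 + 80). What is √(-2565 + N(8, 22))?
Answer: 4*√1535 ≈ 156.72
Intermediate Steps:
N(g, R) = -527 - 31*g + 31*(R + g)² (N(g, R) = (-17 + (R + g)² - g)*31 = -527 - 31*g + 31*(R + g)²)
√(-2565 + N(8, 22)) = √(-2565 + (-527 - 31*8 + 31*(22 + 8)²)) = √(-2565 + (-527 - 248 + 31*30²)) = √(-2565 + (-527 - 248 + 31*900)) = √(-2565 + (-527 - 248 + 27900)) = √(-2565 + 27125) = √24560 = 4*√1535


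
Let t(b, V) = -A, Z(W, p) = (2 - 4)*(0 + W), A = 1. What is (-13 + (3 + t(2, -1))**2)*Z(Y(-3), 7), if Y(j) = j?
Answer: -54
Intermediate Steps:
Z(W, p) = -2*W
t(b, V) = -1 (t(b, V) = -1*1 = -1)
(-13 + (3 + t(2, -1))**2)*Z(Y(-3), 7) = (-13 + (3 - 1)**2)*(-2*(-3)) = (-13 + 2**2)*6 = (-13 + 4)*6 = -9*6 = -54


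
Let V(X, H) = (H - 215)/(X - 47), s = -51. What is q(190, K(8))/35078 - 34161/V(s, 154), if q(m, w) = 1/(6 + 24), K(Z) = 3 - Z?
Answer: -3523000700459/64192740 ≈ -54882.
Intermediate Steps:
V(X, H) = (-215 + H)/(-47 + X)
q(m, w) = 1/30
q(190, K(8))/35078 - 34161/V(s, 154) = (1/30)/35078 - 34161*(-47 - 51)/(-215 + 154) = (1/30)*(1/35078) - 34161/(-61/(-98)) = 1/1052340 - 34161/((-1/98*(-61))) = 1/1052340 - 34161/61/98 = 1/1052340 - 34161*98/61 = 1/1052340 - 3347778/61 = -3523000700459/64192740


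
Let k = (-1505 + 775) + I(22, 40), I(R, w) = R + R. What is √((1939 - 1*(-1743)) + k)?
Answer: 2*√749 ≈ 54.736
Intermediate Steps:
I(R, w) = 2*R
k = -686 (k = (-1505 + 775) + 2*22 = -730 + 44 = -686)
√((1939 - 1*(-1743)) + k) = √((1939 - 1*(-1743)) - 686) = √((1939 + 1743) - 686) = √(3682 - 686) = √2996 = 2*√749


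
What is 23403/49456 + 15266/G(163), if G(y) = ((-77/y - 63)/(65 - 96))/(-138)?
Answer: -263234273853753/255835888 ≈ -1.0289e+6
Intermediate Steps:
G(y) = -21/1426 - 77/(4278*y) (G(y) = ((-63 - 77/y)/(-31))*(-1/138) = ((-63 - 77/y)*(-1/31))*(-1/138) = (63/31 + 77/(31*y))*(-1/138) = -21/1426 - 77/(4278*y))
23403/49456 + 15266/G(163) = 23403/49456 + 15266/(((7/4278)*(-11 - 9*163)/163)) = 23403*(1/49456) + 15266/(((7/4278)*(1/163)*(-11 - 1467))) = 23403/49456 + 15266/(((7/4278)*(1/163)*(-1478))) = 23403/49456 + 15266/(-5173/348657) = 23403/49456 + 15266*(-348657/5173) = 23403/49456 - 5322597762/5173 = -263234273853753/255835888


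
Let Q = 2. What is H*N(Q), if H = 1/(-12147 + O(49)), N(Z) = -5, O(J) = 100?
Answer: 5/12047 ≈ 0.00041504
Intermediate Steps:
H = -1/12047 (H = 1/(-12147 + 100) = 1/(-12047) = -1/12047 ≈ -8.3008e-5)
H*N(Q) = -1/12047*(-5) = 5/12047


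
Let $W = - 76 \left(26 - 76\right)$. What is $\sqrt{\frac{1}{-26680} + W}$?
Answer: $\frac{\sqrt{676231273330}}{13340} \approx 61.644$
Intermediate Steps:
$W = 3800$ ($W = \left(-76\right) \left(-50\right) = 3800$)
$\sqrt{\frac{1}{-26680} + W} = \sqrt{\frac{1}{-26680} + 3800} = \sqrt{- \frac{1}{26680} + 3800} = \sqrt{\frac{101383999}{26680}} = \frac{\sqrt{676231273330}}{13340}$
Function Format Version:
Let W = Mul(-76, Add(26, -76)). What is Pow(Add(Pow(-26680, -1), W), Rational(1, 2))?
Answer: Mul(Rational(1, 13340), Pow(676231273330, Rational(1, 2))) ≈ 61.644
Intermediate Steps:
W = 3800 (W = Mul(-76, -50) = 3800)
Pow(Add(Pow(-26680, -1), W), Rational(1, 2)) = Pow(Add(Pow(-26680, -1), 3800), Rational(1, 2)) = Pow(Add(Rational(-1, 26680), 3800), Rational(1, 2)) = Pow(Rational(101383999, 26680), Rational(1, 2)) = Mul(Rational(1, 13340), Pow(676231273330, Rational(1, 2)))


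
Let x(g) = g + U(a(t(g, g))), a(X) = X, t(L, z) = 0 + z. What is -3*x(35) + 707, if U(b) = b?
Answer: 497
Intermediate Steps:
t(L, z) = z
x(g) = 2*g (x(g) = g + g = 2*g)
-3*x(35) + 707 = -6*35 + 707 = -3*70 + 707 = -210 + 707 = 497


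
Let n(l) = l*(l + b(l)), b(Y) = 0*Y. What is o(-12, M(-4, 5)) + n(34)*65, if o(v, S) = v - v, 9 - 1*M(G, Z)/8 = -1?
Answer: 75140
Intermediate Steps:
M(G, Z) = 80 (M(G, Z) = 72 - 8*(-1) = 72 + 8 = 80)
o(v, S) = 0
b(Y) = 0
n(l) = l**2 (n(l) = l*(l + 0) = l*l = l**2)
o(-12, M(-4, 5)) + n(34)*65 = 0 + 34**2*65 = 0 + 1156*65 = 0 + 75140 = 75140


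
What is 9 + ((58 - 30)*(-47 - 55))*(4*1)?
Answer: -11415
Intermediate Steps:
9 + ((58 - 30)*(-47 - 55))*(4*1) = 9 + (28*(-102))*4 = 9 - 2856*4 = 9 - 11424 = -11415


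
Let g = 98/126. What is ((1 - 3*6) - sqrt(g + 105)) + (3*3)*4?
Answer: 19 - 2*sqrt(238)/3 ≈ 8.7152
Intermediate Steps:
g = 7/9 (g = 98*(1/126) = 7/9 ≈ 0.77778)
((1 - 3*6) - sqrt(g + 105)) + (3*3)*4 = ((1 - 3*6) - sqrt(7/9 + 105)) + (3*3)*4 = ((1 - 18) - sqrt(952/9)) + 9*4 = (-17 - 2*sqrt(238)/3) + 36 = 19 - 2*sqrt(238)/3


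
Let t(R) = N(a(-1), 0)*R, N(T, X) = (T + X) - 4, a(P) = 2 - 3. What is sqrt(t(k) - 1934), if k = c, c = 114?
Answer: 2*I*sqrt(626) ≈ 50.04*I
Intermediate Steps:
a(P) = -1
k = 114
N(T, X) = -4 + T + X
t(R) = -5*R (t(R) = (-4 - 1 + 0)*R = -5*R)
sqrt(t(k) - 1934) = sqrt(-5*114 - 1934) = sqrt(-570 - 1934) = sqrt(-2504) = 2*I*sqrt(626)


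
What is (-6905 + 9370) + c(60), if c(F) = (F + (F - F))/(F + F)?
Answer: 4931/2 ≈ 2465.5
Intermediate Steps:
c(F) = ½ (c(F) = (F + 0)/((2*F)) = F*(1/(2*F)) = ½)
(-6905 + 9370) + c(60) = (-6905 + 9370) + ½ = 2465 + ½ = 4931/2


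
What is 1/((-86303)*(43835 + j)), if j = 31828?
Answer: -1/6529943889 ≈ -1.5314e-10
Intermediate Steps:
1/((-86303)*(43835 + j)) = 1/((-86303)*(43835 + 31828)) = -1/86303/75663 = -1/86303*1/75663 = -1/6529943889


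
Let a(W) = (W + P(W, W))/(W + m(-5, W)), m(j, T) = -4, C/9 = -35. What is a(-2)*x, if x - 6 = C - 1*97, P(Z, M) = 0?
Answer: -406/3 ≈ -135.33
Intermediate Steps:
C = -315 (C = 9*(-35) = -315)
x = -406 (x = 6 + (-315 - 1*97) = 6 + (-315 - 97) = 6 - 412 = -406)
a(W) = W/(-4 + W) (a(W) = (W + 0)/(W - 4) = W/(-4 + W))
a(-2)*x = -2/(-4 - 2)*(-406) = -2/(-6)*(-406) = -2*(-⅙)*(-406) = (⅓)*(-406) = -406/3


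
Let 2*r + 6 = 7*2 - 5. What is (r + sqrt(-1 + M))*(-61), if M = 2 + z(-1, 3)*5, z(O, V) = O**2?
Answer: -183/2 - 61*sqrt(6) ≈ -240.92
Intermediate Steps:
M = 7 (M = 2 + (-1)**2*5 = 2 + 1*5 = 2 + 5 = 7)
r = 3/2 (r = -3 + (7*2 - 5)/2 = -3 + (14 - 5)/2 = -3 + (1/2)*9 = -3 + 9/2 = 3/2 ≈ 1.5000)
(r + sqrt(-1 + M))*(-61) = (3/2 + sqrt(-1 + 7))*(-61) = (3/2 + sqrt(6))*(-61) = -183/2 - 61*sqrt(6)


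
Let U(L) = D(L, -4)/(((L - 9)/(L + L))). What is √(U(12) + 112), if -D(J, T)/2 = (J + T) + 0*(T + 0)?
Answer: 4*I ≈ 4.0*I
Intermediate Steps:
D(J, T) = -2*J - 2*T (D(J, T) = -2*((J + T) + 0*(T + 0)) = -2*((J + T) + 0*T) = -2*((J + T) + 0) = -2*(J + T) = -2*J - 2*T)
U(L) = 2*L*(8 - 2*L)/(-9 + L) (U(L) = (-2*L - 2*(-4))/(((L - 9)/(L + L))) = (-2*L + 8)/(((-9 + L)/((2*L)))) = (8 - 2*L)/(((-9 + L)*(1/(2*L)))) = (8 - 2*L)/(((-9 + L)/(2*L))) = (8 - 2*L)*(2*L/(-9 + L)) = 2*L*(8 - 2*L)/(-9 + L))
√(U(12) + 112) = √(4*12*(4 - 1*12)/(-9 + 12) + 112) = √(4*12*(4 - 12)/3 + 112) = √(4*12*(⅓)*(-8) + 112) = √(-128 + 112) = √(-16) = 4*I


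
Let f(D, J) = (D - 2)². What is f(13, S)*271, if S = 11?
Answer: 32791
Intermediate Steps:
f(D, J) = (-2 + D)²
f(13, S)*271 = (-2 + 13)²*271 = 11²*271 = 121*271 = 32791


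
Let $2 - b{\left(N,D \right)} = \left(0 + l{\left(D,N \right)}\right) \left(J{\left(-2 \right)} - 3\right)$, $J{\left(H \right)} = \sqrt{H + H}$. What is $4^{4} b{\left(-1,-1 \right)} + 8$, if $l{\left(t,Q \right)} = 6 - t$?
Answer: $5896 - 3584 i \approx 5896.0 - 3584.0 i$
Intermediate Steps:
$J{\left(H \right)} = \sqrt{2} \sqrt{H}$ ($J{\left(H \right)} = \sqrt{2 H} = \sqrt{2} \sqrt{H}$)
$b{\left(N,D \right)} = 2 - \left(-3 + 2 i\right) \left(6 - D\right)$ ($b{\left(N,D \right)} = 2 - \left(0 - \left(-6 + D\right)\right) \left(\sqrt{2} \sqrt{-2} - 3\right) = 2 - \left(6 - D\right) \left(\sqrt{2} i \sqrt{2} - 3\right) = 2 - \left(6 - D\right) \left(2 i - 3\right) = 2 - \left(6 - D\right) \left(-3 + 2 i\right) = 2 - \left(-3 + 2 i\right) \left(6 - D\right)$)
$4^{4} b{\left(-1,-1 \right)} + 8 = 4^{4} \left(20 - -3 + 2 i \left(-6 - 1\right)\right) + 8 = 256 \left(20 + 3 + 2 i \left(-7\right)\right) + 8 = 256 \left(20 + 3 - 14 i\right) + 8 = 256 \left(23 - 14 i\right) + 8 = \left(5888 - 3584 i\right) + 8 = 5896 - 3584 i$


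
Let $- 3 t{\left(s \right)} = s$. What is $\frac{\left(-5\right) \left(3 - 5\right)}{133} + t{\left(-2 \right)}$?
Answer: $\frac{296}{399} \approx 0.74185$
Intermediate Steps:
$t{\left(s \right)} = - \frac{s}{3}$
$\frac{\left(-5\right) \left(3 - 5\right)}{133} + t{\left(-2 \right)} = \frac{\left(-5\right) \left(3 - 5\right)}{133} - - \frac{2}{3} = \frac{\left(-5\right) \left(-2\right)}{133} + \frac{2}{3} = \frac{1}{133} \cdot 10 + \frac{2}{3} = \frac{10}{133} + \frac{2}{3} = \frac{296}{399}$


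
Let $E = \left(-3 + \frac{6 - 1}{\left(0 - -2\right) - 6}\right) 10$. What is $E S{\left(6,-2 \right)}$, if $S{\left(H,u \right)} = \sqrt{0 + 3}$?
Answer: $- \frac{85 \sqrt{3}}{2} \approx -73.612$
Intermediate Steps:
$S{\left(H,u \right)} = \sqrt{3}$
$E = - \frac{85}{2}$ ($E = \left(-3 + \frac{5}{\left(0 + 2\right) - 6}\right) 10 = \left(-3 + \frac{5}{2 - 6}\right) 10 = \left(-3 + \frac{5}{-4}\right) 10 = \left(-3 + 5 \left(- \frac{1}{4}\right)\right) 10 = \left(-3 - \frac{5}{4}\right) 10 = \left(- \frac{17}{4}\right) 10 = - \frac{85}{2} \approx -42.5$)
$E S{\left(6,-2 \right)} = - \frac{85 \sqrt{3}}{2}$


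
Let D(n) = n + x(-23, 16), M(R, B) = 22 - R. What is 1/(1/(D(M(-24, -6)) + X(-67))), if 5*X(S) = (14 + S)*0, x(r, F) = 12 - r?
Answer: 81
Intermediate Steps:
X(S) = 0 (X(S) = ((14 + S)*0)/5 = (⅕)*0 = 0)
D(n) = 35 + n (D(n) = n + (12 - 1*(-23)) = n + (12 + 23) = n + 35 = 35 + n)
1/(1/(D(M(-24, -6)) + X(-67))) = 1/(1/((35 + (22 - 1*(-24))) + 0)) = 1/(1/((35 + (22 + 24)) + 0)) = 1/(1/((35 + 46) + 0)) = 1/(1/(81 + 0)) = 1/(1/81) = 81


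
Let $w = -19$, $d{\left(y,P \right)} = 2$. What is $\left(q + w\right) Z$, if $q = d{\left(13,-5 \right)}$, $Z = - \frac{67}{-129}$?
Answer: $- \frac{1139}{129} \approx -8.8295$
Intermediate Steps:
$Z = \frac{67}{129}$ ($Z = \left(-67\right) \left(- \frac{1}{129}\right) = \frac{67}{129} \approx 0.51938$)
$q = 2$
$\left(q + w\right) Z = \left(2 - 19\right) \frac{67}{129} = \left(-17\right) \frac{67}{129} = - \frac{1139}{129}$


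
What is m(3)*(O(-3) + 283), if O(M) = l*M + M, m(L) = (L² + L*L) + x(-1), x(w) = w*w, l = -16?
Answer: 6232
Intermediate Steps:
x(w) = w²
m(L) = 1 + 2*L² (m(L) = (L² + L*L) + (-1)² = (L² + L²) + 1 = 2*L² + 1 = 1 + 2*L²)
O(M) = -15*M (O(M) = -16*M + M = -15*M)
m(3)*(O(-3) + 283) = (1 + 2*3²)*(-15*(-3) + 283) = (1 + 2*9)*(45 + 283) = (1 + 18)*328 = 19*328 = 6232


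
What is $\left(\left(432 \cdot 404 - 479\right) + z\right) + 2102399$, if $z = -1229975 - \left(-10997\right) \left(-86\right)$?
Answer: $100731$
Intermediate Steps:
$z = -2175717$ ($z = -1229975 - 945742 = -2175717$)
$\left(\left(432 \cdot 404 - 479\right) + z\right) + 2102399 = \left(\left(432 \cdot 404 - 479\right) - 2175717\right) + 2102399 = \left(\left(174528 - 479\right) - 2175717\right) + 2102399 = \left(174049 - 2175717\right) + 2102399 = -2001668 + 2102399 = 100731$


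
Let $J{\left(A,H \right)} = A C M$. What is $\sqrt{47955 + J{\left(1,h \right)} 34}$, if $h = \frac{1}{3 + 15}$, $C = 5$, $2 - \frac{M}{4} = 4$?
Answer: $\sqrt{46595} \approx 215.86$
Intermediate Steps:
$M = -8$ ($M = 8 - 16 = -8$)
$h = \frac{1}{18} \approx 0.055556$
$J{\left(A,H \right)} = - 40 A$ ($J{\left(A,H \right)} = A 5 \left(-8\right) = 5 A \left(-8\right) = - 40 A$)
$\sqrt{47955 + J{\left(1,h \right)} 34} = \sqrt{47955 + \left(-40\right) 1 \cdot 34} = \sqrt{47955 - 1360} = \sqrt{46595}$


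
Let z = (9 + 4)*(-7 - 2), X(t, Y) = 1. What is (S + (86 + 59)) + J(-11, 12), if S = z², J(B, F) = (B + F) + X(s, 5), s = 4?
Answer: 13836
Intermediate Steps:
z = -117 (z = 13*(-9) = -117)
J(B, F) = 1 + B + F (J(B, F) = (B + F) + 1 = 1 + B + F)
S = 13689 (S = (-117)² = 13689)
(S + (86 + 59)) + J(-11, 12) = (13689 + (86 + 59)) + (1 - 11 + 12) = (13689 + 145) + 2 = 13834 + 2 = 13836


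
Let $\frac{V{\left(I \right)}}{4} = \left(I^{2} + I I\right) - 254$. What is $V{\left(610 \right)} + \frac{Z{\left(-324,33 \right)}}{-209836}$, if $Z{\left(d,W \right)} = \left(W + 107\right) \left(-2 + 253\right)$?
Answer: $\frac{621938821}{209} \approx 2.9758 \cdot 10^{6}$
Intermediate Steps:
$V{\left(I \right)} = -1016 + 8 I^{2}$ ($V{\left(I \right)} = 4 \left(\left(I^{2} + I I\right) - 254\right) = 4 \left(\left(I^{2} + I^{2}\right) - 254\right) = 4 \left(2 I^{2} - 254\right) = 4 \left(-254 + 2 I^{2}\right) = -1016 + 8 I^{2}$)
$Z{\left(d,W \right)} = 26857 + 251 W$ ($Z{\left(d,W \right)} = \left(107 + W\right) 251 = 26857 + 251 W$)
$V{\left(610 \right)} + \frac{Z{\left(-324,33 \right)}}{-209836} = \left(-1016 + 8 \cdot 610^{2}\right) + \frac{26857 + 251 \cdot 33}{-209836} = \left(-1016 + 8 \cdot 372100\right) + \left(26857 + 8283\right) \left(- \frac{1}{209836}\right) = \left(-1016 + 2976800\right) + 35140 \left(- \frac{1}{209836}\right) = 2975784 - \frac{35}{209} = \frac{621938821}{209}$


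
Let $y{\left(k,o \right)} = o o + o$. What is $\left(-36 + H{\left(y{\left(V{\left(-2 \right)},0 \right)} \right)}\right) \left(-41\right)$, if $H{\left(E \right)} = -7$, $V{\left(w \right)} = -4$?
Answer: $1763$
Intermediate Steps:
$y{\left(k,o \right)} = o + o^{2}$ ($y{\left(k,o \right)} = o^{2} + o = o + o^{2}$)
$\left(-36 + H{\left(y{\left(V{\left(-2 \right)},0 \right)} \right)}\right) \left(-41\right) = \left(-36 - 7\right) \left(-41\right) = \left(-43\right) \left(-41\right) = 1763$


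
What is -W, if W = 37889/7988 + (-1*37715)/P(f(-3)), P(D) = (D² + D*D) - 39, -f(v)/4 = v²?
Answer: 204536803/20393364 ≈ 10.030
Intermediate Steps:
f(v) = -4*v²
P(D) = -39 + 2*D² (P(D) = (D² + D²) - 39 = 2*D² - 39 = -39 + 2*D²)
W = -204536803/20393364 (W = 37889/7988 + (-1*37715)/(-39 + 2*(-4*(-3)²)²) = 37889*(1/7988) - 37715/(-39 + 2*(-4*9)²) = 37889/7988 - 37715/(-39 + 2*(-36)²) = 37889/7988 - 37715/(-39 + 2*1296) = 37889/7988 - 37715/(-39 + 2592) = 37889/7988 - 37715/2553 = -204536803/20393364 ≈ -10.030)
-W = -1*(-204536803/20393364) = 204536803/20393364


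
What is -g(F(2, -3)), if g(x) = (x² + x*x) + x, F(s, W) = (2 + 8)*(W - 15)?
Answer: -64620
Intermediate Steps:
F(s, W) = -150 + 10*W (F(s, W) = 10*(-15 + W) = -150 + 10*W)
g(x) = x + 2*x² (g(x) = (x² + x²) + x = 2*x² + x = x + 2*x²)
-g(F(2, -3)) = -(-150 + 10*(-3))*(1 + 2*(-150 + 10*(-3))) = -(-150 - 30)*(1 + 2*(-150 - 30)) = -(-180)*(1 + 2*(-180)) = -(-180)*(1 - 360) = -(-180)*(-359) = -1*64620 = -64620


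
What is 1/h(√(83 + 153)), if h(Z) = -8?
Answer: -⅛ ≈ -0.12500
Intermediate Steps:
1/h(√(83 + 153)) = 1/(-8) = -⅛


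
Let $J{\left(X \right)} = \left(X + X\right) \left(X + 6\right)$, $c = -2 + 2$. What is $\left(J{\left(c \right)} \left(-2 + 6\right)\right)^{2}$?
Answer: $0$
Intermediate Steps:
$c = 0$
$J{\left(X \right)} = 2 X \left(6 + X\right)$
$\left(J{\left(c \right)} \left(-2 + 6\right)\right)^{2} = \left(2 \cdot 0 \left(6 + 0\right) \left(-2 + 6\right)\right)^{2} = \left(2 \cdot 0 \cdot 6 \cdot 4\right)^{2} = \left(0 \cdot 4\right)^{2} = 0^{2} = 0$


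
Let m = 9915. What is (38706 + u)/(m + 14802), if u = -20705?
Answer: 18001/24717 ≈ 0.72828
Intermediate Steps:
(38706 + u)/(m + 14802) = (38706 - 20705)/(9915 + 14802) = 18001/24717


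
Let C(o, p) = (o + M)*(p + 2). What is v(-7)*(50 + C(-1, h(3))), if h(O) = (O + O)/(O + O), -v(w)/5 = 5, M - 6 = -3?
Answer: -1400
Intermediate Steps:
M = 3 (M = 6 - 3 = 3)
v(w) = -25 (v(w) = -5*5 = -25)
h(O) = 1 (h(O) = (2*O)/((2*O)) = (2*O)*(1/(2*O)) = 1)
C(o, p) = (2 + p)*(3 + o) (C(o, p) = (o + 3)*(p + 2) = (3 + o)*(2 + p) = (2 + p)*(3 + o))
v(-7)*(50 + C(-1, h(3))) = -25*(50 + (6 + 2*(-1) + 3*1 - 1*1)) = -25*(50 + (6 - 2 + 3 - 1)) = -25*(50 + 6) = -25*56 = -1400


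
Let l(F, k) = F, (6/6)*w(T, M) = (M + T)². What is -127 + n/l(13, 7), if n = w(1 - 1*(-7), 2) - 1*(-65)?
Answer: -1486/13 ≈ -114.31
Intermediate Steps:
w(T, M) = (M + T)²
n = 165 (n = (2 + (1 - 1*(-7)))² - 1*(-65) = (2 + (1 + 7))² + 65 = (2 + 8)² + 65 = 10² + 65 = 100 + 65 = 165)
-127 + n/l(13, 7) = -127 + 165/13 = -1486/13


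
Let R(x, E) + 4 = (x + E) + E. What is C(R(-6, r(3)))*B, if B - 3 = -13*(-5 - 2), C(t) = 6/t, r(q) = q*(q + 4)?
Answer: 141/8 ≈ 17.625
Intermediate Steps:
r(q) = q*(4 + q)
R(x, E) = -4 + x + 2*E (R(x, E) = -4 + ((x + E) + E) = -4 + ((E + x) + E) = -4 + (x + 2*E) = -4 + x + 2*E)
B = 94 (B = 3 - 13*(-5 - 2) = 3 - 13*(-7) = 3 + 91 = 94)
C(R(-6, r(3)))*B = (6/(-4 - 6 + 2*(3*(4 + 3))))*94 = (6/(-4 - 6 + 2*(3*7)))*94 = (6/(-4 - 6 + 2*21))*94 = (6/(-4 - 6 + 42))*94 = (6/32)*94 = (6*(1/32))*94 = (3/16)*94 = 141/8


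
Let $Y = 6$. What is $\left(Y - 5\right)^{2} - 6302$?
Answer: $-6301$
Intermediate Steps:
$\left(Y - 5\right)^{2} - 6302 = \left(6 - 5\right)^{2} - 6302 = 1^{2} - 6302 = 1 - 6302 = -6301$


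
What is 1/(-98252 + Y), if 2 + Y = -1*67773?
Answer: -1/166027 ≈ -6.0231e-6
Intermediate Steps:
Y = -67775 (Y = -2 - 1*67773 = -2 - 67773 = -67775)
1/(-98252 + Y) = 1/(-98252 - 67775) = 1/(-166027) = -1/166027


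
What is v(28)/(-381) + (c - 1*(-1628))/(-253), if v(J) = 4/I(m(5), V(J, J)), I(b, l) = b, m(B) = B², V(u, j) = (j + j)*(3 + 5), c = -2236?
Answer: 5790188/2409825 ≈ 2.4027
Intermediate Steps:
V(u, j) = 16*j (V(u, j) = (2*j)*8 = 16*j)
v(J) = 4/25 (v(J) = 4/(5²) = 4/25)
v(28)/(-381) + (c - 1*(-1628))/(-253) = (4/25)/(-381) + (-2236 - 1*(-1628))/(-253) = (4/25)*(-1/381) + (-2236 + 1628)*(-1/253) = -4/9525 - 608*(-1/253) = -4/9525 + 608/253 = 5790188/2409825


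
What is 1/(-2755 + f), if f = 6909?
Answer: 1/4154 ≈ 0.00024073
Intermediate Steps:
1/(-2755 + f) = 1/(-2755 + 6909) = 1/4154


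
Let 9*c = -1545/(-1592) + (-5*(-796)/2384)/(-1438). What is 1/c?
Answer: 767486484/82659695 ≈ 9.2849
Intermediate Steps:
c = 82659695/767486484 (c = (-1545/(-1592) + (-5*(-796)/2384)/(-1438))/9 = (-1545*(-1/1592) + (3980*(1/2384))*(-1/1438))/9 = (1545/1592 + (995/596)*(-1/1438))/9 = (1545/1592 - 995/857048)/9 = (⅑)*(82659695/85276276) = 82659695/767486484 ≈ 0.10770)
1/c = 1/(82659695/767486484) = 767486484/82659695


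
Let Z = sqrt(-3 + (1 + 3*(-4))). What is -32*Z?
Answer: -32*I*sqrt(14) ≈ -119.73*I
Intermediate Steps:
Z = I*sqrt(14) (Z = sqrt(-3 + (1 - 12)) = sqrt(-3 - 11) = sqrt(-14) = I*sqrt(14) ≈ 3.7417*I)
-32*Z = -32*I*sqrt(14)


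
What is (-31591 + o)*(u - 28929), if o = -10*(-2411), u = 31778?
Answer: -21313369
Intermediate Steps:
o = 24110
(-31591 + o)*(u - 28929) = (-31591 + 24110)*(31778 - 28929) = -7481*2849 = -21313369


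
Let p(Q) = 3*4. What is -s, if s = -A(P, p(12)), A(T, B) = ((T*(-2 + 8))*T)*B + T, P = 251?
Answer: 4536323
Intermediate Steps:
p(Q) = 12
A(T, B) = T + 6*B*T² (A(T, B) = ((T*6)*T)*B + T = ((6*T)*T)*B + T = (6*T²)*B + T = 6*B*T² + T = T + 6*B*T²)
s = -4536323 (s = -251*(1 + 6*12*251) = -251*(1 + 18072) = -251*18073 = -1*4536323 = -4536323)
-s = -1*(-4536323) = 4536323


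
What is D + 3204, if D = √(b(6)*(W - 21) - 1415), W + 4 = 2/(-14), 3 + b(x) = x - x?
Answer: 3204 + I*√65639/7 ≈ 3204.0 + 36.6*I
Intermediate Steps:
b(x) = -3 (b(x) = -3 + (x - x) = -3 + 0 = -3)
W = -29/7 (W = -4 + 2/(-14) = -4 + 2*(-1/14) = -4 - ⅐ = -29/7 ≈ -4.1429)
D = I*√65639/7 (D = √(-3*(-29/7 - 21) - 1415) = √(-3*(-176/7) - 1415) = √(528/7 - 1415) = √(-9377/7) = I*√65639/7 ≈ 36.6*I)
D + 3204 = I*√65639/7 + 3204 = 3204 + I*√65639/7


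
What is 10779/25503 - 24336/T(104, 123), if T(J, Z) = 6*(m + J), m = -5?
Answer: -11374783/280533 ≈ -40.547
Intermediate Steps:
T(J, Z) = -30 + 6*J (T(J, Z) = 6*(-5 + J) = -30 + 6*J)
10779/25503 - 24336/T(104, 123) = 10779/25503 - 24336/(-30 + 6*104) = 10779*(1/25503) - 24336/(-30 + 624) = 3593/8501 - 24336/594 = 3593/8501 - 24336*1/594 = 3593/8501 - 1352/33 = -11374783/280533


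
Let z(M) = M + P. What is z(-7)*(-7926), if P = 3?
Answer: 31704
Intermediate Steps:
z(M) = 3 + M (z(M) = M + 3 = 3 + M)
z(-7)*(-7926) = (3 - 7)*(-7926) = -4*(-7926) = 31704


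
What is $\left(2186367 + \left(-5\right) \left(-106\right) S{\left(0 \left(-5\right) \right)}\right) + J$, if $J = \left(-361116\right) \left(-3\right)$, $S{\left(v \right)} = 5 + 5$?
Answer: $3275015$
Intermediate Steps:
$S{\left(v \right)} = 10$
$J = 1083348$
$\left(2186367 + \left(-5\right) \left(-106\right) S{\left(0 \left(-5\right) \right)}\right) + J = \left(2186367 + \left(-5\right) \left(-106\right) 10\right) + 1083348 = \left(2186367 + 530 \cdot 10\right) + 1083348 = \left(2186367 + 5300\right) + 1083348 = 2191667 + 1083348 = 3275015$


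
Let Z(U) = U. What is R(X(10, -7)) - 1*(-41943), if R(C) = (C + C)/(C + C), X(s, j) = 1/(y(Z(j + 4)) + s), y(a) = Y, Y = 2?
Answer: 41944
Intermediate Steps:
y(a) = 2
X(s, j) = 1/(2 + s)
R(C) = 1 (R(C) = (2*C)/((2*C)) = (2*C)*(1/(2*C)) = 1)
R(X(10, -7)) - 1*(-41943) = 1 - 1*(-41943) = 1 + 41943 = 41944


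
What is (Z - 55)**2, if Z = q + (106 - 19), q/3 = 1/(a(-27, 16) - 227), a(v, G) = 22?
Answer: 42994249/42025 ≈ 1023.1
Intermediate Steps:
q = -3/205 (q = 3/(22 - 227) = 3/(-205) = 3*(-1/205) = -3/205 ≈ -0.014634)
Z = 17832/205 (Z = -3/205 + (106 - 19) = -3/205 + 87 = 17832/205 ≈ 86.985)
(Z - 55)**2 = (17832/205 - 55)**2 = (6557/205)**2 = 42994249/42025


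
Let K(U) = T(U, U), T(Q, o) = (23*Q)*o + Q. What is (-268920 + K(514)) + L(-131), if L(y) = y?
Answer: 5807971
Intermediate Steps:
T(Q, o) = Q + 23*Q*o (T(Q, o) = 23*Q*o + Q = Q + 23*Q*o)
K(U) = U*(1 + 23*U)
(-268920 + K(514)) + L(-131) = (-268920 + 514*(1 + 23*514)) - 131 = (-268920 + 514*(1 + 11822)) - 131 = (-268920 + 514*11823) - 131 = (-268920 + 6077022) - 131 = 5808102 - 131 = 5807971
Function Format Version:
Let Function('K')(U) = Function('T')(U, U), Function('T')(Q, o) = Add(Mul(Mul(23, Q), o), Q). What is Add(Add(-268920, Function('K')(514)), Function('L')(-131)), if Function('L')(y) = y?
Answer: 5807971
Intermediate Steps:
Function('T')(Q, o) = Add(Q, Mul(23, Q, o)) (Function('T')(Q, o) = Add(Mul(23, Q, o), Q) = Add(Q, Mul(23, Q, o)))
Function('K')(U) = Mul(U, Add(1, Mul(23, U)))
Add(Add(-268920, Function('K')(514)), Function('L')(-131)) = Add(Add(-268920, Mul(514, Add(1, Mul(23, 514)))), -131) = Add(Add(-268920, Mul(514, Add(1, 11822))), -131) = Add(Add(-268920, Mul(514, 11823)), -131) = Add(Add(-268920, 6077022), -131) = Add(5808102, -131) = 5807971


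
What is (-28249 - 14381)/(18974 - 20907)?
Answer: 42630/1933 ≈ 22.054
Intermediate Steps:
(-28249 - 14381)/(18974 - 20907) = -42630/(-1933) = -42630*(-1/1933) = 42630/1933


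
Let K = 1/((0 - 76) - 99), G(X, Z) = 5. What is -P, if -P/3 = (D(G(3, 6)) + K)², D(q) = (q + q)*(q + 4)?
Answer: 744093003/30625 ≈ 24297.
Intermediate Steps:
D(q) = 2*q*(4 + q) (D(q) = (2*q)*(4 + q) = 2*q*(4 + q))
K = -1/175 (K = 1/(-76 - 99) = 1/(-175) = -1/175 ≈ -0.0057143)
P = -744093003/30625 (P = -3*(2*5*(4 + 5) - 1/175)² = -3*(2*5*9 - 1/175)² = -3*(90 - 1/175)² = -3*(15749/175)² = -3*248031001/30625 = -744093003/30625 ≈ -24297.)
-P = -1*(-744093003/30625) = 744093003/30625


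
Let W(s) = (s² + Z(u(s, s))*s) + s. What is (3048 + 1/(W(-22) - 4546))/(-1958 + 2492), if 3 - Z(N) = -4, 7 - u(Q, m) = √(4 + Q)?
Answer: 12917423/2263092 ≈ 5.7079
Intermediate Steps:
u(Q, m) = 7 - √(4 + Q)
Z(N) = 7 (Z(N) = 3 - 1*(-4) = 3 + 4 = 7)
W(s) = s² + 8*s (W(s) = (s² + 7*s) + s = s² + 8*s)
(3048 + 1/(W(-22) - 4546))/(-1958 + 2492) = (3048 + 1/(-22*(8 - 22) - 4546))/(-1958 + 2492) = (3048 + 1/(-22*(-14) - 4546))/534 = (3048 + 1/(308 - 4546))*(1/534) = (3048 + 1/(-4238))*(1/534) = (3048 - 1/4238)*(1/534) = (12917423/4238)*(1/534) = 12917423/2263092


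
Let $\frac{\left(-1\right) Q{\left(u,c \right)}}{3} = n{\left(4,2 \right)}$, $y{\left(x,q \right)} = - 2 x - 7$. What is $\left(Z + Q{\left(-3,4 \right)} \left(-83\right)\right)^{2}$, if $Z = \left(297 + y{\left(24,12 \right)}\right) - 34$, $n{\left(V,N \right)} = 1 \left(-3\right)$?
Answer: $290521$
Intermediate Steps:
$y{\left(x,q \right)} = -7 - 2 x$
$n{\left(V,N \right)} = -3$
$Z = 208$ ($Z = \left(297 - 55\right) - 34 = 242 - 34 = 208$)
$Q{\left(u,c \right)} = 9$ ($Q{\left(u,c \right)} = \left(-3\right) \left(-3\right) = 9$)
$\left(Z + Q{\left(-3,4 \right)} \left(-83\right)\right)^{2} = \left(208 + 9 \left(-83\right)\right)^{2} = \left(208 - 747\right)^{2} = \left(-539\right)^{2} = 290521$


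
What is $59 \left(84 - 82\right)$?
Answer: $118$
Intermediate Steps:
$59 \left(84 - 82\right) = 59 \cdot 2 = 118$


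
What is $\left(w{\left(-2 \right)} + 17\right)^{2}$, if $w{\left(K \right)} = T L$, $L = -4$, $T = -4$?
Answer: $1089$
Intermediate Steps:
$w{\left(K \right)} = 16$ ($w{\left(K \right)} = \left(-4\right) \left(-4\right) = 16$)
$\left(w{\left(-2 \right)} + 17\right)^{2} = \left(16 + 17\right)^{2} = 33^{2} = 1089$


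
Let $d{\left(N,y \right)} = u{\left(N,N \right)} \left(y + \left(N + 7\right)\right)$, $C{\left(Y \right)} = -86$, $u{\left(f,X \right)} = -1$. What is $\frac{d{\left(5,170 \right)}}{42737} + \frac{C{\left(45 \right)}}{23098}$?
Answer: $- \frac{3939609}{493569613} \approx -0.0079819$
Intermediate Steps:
$d{\left(N,y \right)} = -7 - N - y$ ($d{\left(N,y \right)} = - (y + \left(N + 7\right)) = - (y + \left(7 + N\right)) = - (7 + N + y) = -7 - N - y$)
$\frac{d{\left(5,170 \right)}}{42737} + \frac{C{\left(45 \right)}}{23098} = \frac{-7 - 5 - 170}{42737} - \frac{86}{23098} = \left(-7 - 5 - 170\right) \frac{1}{42737} - \frac{43}{11549} = \left(-182\right) \frac{1}{42737} - \frac{43}{11549} = - \frac{182}{42737} - \frac{43}{11549} = - \frac{3939609}{493569613}$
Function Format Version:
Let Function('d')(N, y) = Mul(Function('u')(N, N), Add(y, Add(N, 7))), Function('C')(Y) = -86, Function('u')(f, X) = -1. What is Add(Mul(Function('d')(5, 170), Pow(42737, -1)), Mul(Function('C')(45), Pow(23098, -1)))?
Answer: Rational(-3939609, 493569613) ≈ -0.0079819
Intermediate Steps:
Function('d')(N, y) = Add(-7, Mul(-1, N), Mul(-1, y)) (Function('d')(N, y) = Mul(-1, Add(y, Add(N, 7))) = Mul(-1, Add(y, Add(7, N))) = Mul(-1, Add(7, N, y)) = Add(-7, Mul(-1, N), Mul(-1, y)))
Add(Mul(Function('d')(5, 170), Pow(42737, -1)), Mul(Function('C')(45), Pow(23098, -1))) = Add(Mul(Add(-7, Mul(-1, 5), Mul(-1, 170)), Pow(42737, -1)), Mul(-86, Pow(23098, -1))) = Add(Mul(Add(-7, -5, -170), Rational(1, 42737)), Mul(-86, Rational(1, 23098))) = Add(Mul(-182, Rational(1, 42737)), Rational(-43, 11549)) = Add(Rational(-182, 42737), Rational(-43, 11549)) = Rational(-3939609, 493569613)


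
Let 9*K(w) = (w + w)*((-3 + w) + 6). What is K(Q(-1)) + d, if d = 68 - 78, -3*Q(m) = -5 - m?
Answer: -706/81 ≈ -8.7160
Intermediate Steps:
Q(m) = 5/3 + m/3 (Q(m) = -(-5 - m)/3 = 5/3 + m/3)
K(w) = 2*w*(3 + w)/9 (K(w) = ((w + w)*((-3 + w) + 6))/9 = ((2*w)*(3 + w))/9 = (2*w*(3 + w))/9 = 2*w*(3 + w)/9)
d = -10
K(Q(-1)) + d = 2*(5/3 + (⅓)*(-1))*(3 + (5/3 + (⅓)*(-1)))/9 - 10 = 2*(5/3 - ⅓)*(3 + (5/3 - ⅓))/9 - 10 = (2/9)*(4/3)*(3 + 4/3) - 10 = (2/9)*(4/3)*(13/3) - 10 = 104/81 - 10 = -706/81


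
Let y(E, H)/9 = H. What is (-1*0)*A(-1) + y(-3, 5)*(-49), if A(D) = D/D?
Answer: -2205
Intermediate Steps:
A(D) = 1
y(E, H) = 9*H
(-1*0)*A(-1) + y(-3, 5)*(-49) = -1*0*1 + (9*5)*(-49) = 0*1 + 45*(-49) = 0 - 2205 = -2205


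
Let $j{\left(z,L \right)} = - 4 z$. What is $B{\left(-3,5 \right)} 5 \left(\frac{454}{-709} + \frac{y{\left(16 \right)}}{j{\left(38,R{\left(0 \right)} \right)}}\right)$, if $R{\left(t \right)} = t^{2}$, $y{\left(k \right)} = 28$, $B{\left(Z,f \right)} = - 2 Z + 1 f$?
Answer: $- \frac{1221825}{26942} \approx -45.35$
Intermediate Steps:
$B{\left(Z,f \right)} = f - 2 Z$ ($B{\left(Z,f \right)} = - 2 Z + f = f - 2 Z$)
$B{\left(-3,5 \right)} 5 \left(\frac{454}{-709} + \frac{y{\left(16 \right)}}{j{\left(38,R{\left(0 \right)} \right)}}\right) = \left(5 - -6\right) 5 \left(\frac{454}{-709} + \frac{28}{\left(-4\right) 38}\right) = \left(5 + 6\right) 5 \left(454 \left(- \frac{1}{709}\right) + \frac{28}{-152}\right) = 11 \cdot 5 \left(- \frac{454}{709} + 28 \left(- \frac{1}{152}\right)\right) = 55 \left(- \frac{454}{709} - \frac{7}{38}\right) = 55 \left(- \frac{22215}{26942}\right) = - \frac{1221825}{26942}$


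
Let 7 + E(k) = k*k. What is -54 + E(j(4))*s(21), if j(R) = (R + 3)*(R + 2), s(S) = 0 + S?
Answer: 36843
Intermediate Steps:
s(S) = S
j(R) = (2 + R)*(3 + R) (j(R) = (3 + R)*(2 + R) = (2 + R)*(3 + R))
E(k) = -7 + k² (E(k) = -7 + k*k = -7 + k²)
-54 + E(j(4))*s(21) = -54 + (-7 + (6 + 4² + 5*4)²)*21 = -54 + (-7 + (6 + 16 + 20)²)*21 = -54 + (-7 + 42²)*21 = -54 + (-7 + 1764)*21 = -54 + 1757*21 = -54 + 36897 = 36843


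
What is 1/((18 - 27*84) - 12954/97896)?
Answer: -16316/36713159 ≈ -0.00044442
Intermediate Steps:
1/((18 - 27*84) - 12954/97896) = 1/((18 - 2268) - 12954*1/97896) = 1/(-2250 - 2159/16316) = 1/(-36713159/16316) = -16316/36713159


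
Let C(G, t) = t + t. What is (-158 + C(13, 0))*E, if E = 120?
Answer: -18960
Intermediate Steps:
C(G, t) = 2*t
(-158 + C(13, 0))*E = (-158 + 2*0)*120 = (-158 + 0)*120 = -158*120 = -18960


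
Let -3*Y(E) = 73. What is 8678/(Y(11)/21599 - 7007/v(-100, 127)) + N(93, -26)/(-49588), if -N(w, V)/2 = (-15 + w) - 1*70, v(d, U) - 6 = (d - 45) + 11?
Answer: 892281728195596/5628526044295 ≈ 158.53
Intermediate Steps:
v(d, U) = -28 + d (v(d, U) = 6 + ((d - 45) + 11) = 6 + ((-45 + d) + 11) = 6 + (-34 + d) = -28 + d)
Y(E) = -73/3 (Y(E) = -⅓*73 = -73/3)
N(w, V) = 170 - 2*w (N(w, V) = -2*((-15 + w) - 1*70) = -2*((-15 + w) - 70) = -2*(-85 + w) = 170 - 2*w)
8678/(Y(11)/21599 - 7007/v(-100, 127)) + N(93, -26)/(-49588) = 8678/(-73/3/21599 - 7007/(-28 - 100)) + (170 - 2*93)/(-49588) = 8678/(-73/3*1/21599 - 7007/(-128)) + (170 - 186)*(-1/49588) = 8678/(-73/64797 - 7007*(-1/128)) - 16*(-1/49588) = 8678/(-73/64797 + 7007/128) + 4/12397 = 8678/(454023235/8294016) + 4/12397 = 8678*(8294016/454023235) + 4/12397 = 71975470848/454023235 + 4/12397 = 892281728195596/5628526044295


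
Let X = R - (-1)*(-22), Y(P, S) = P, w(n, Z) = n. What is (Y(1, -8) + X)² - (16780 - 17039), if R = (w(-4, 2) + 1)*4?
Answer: 1348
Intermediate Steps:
R = -12 (R = (-4 + 1)*4 = -3*4 = -12)
X = -34 (X = -12 - (-1)*(-22) = -12 - 1*22 = -12 - 22 = -34)
(Y(1, -8) + X)² - (16780 - 17039) = (1 - 34)² - (16780 - 17039) = (-33)² - 1*(-259) = 1089 + 259 = 1348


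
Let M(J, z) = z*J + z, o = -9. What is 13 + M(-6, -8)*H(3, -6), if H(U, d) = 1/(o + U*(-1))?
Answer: 29/3 ≈ 9.6667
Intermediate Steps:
H(U, d) = 1/(-9 - U) (H(U, d) = 1/(-9 + U*(-1)) = 1/(-9 - U))
M(J, z) = z + J*z (M(J, z) = J*z + z = z + J*z)
13 + M(-6, -8)*H(3, -6) = 13 + (-8*(1 - 6))*(-1/(9 + 3)) = 13 + (-8*(-5))*(-1/12) = 13 + 40*(-1*1/12) = 13 + 40*(-1/12) = 13 - 10/3 = 29/3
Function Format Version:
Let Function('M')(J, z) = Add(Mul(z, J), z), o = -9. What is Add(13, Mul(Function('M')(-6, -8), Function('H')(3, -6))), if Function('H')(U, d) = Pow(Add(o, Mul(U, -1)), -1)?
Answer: Rational(29, 3) ≈ 9.6667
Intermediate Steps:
Function('H')(U, d) = Pow(Add(-9, Mul(-1, U)), -1) (Function('H')(U, d) = Pow(Add(-9, Mul(U, -1)), -1) = Pow(Add(-9, Mul(-1, U)), -1))
Function('M')(J, z) = Add(z, Mul(J, z)) (Function('M')(J, z) = Add(Mul(J, z), z) = Add(z, Mul(J, z)))
Add(13, Mul(Function('M')(-6, -8), Function('H')(3, -6))) = Add(13, Mul(Mul(-8, Add(1, -6)), Mul(-1, Pow(Add(9, 3), -1)))) = Add(13, Mul(Mul(-8, -5), Mul(-1, Pow(12, -1)))) = Add(13, Mul(40, Mul(-1, Rational(1, 12)))) = Add(13, Mul(40, Rational(-1, 12))) = Add(13, Rational(-10, 3)) = Rational(29, 3)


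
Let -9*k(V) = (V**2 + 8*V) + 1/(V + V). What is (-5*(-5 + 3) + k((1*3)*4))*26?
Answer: -46813/108 ≈ -433.45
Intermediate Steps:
k(V) = -8*V/9 - V**2/9 - 1/(18*V) (k(V) = -((V**2 + 8*V) + 1/(V + V))/9 = -((V**2 + 8*V) + 1/(2*V))/9 = -(V**2 + 1/(2*V) + 8*V)/9 = -8*V/9 - V**2/9 - 1/(18*V))
(-5*(-5 + 3) + k((1*3)*4))*26 = (-5*(-5 + 3) + (-1 + 2*((1*3)*4)**2*(-8 - 1*3*4))/(18*(((1*3)*4))))*26 = (-5*(-2) + (-1 + 2*(3*4)**2*(-8 - 3*4))/(18*((3*4))))*26 = (10 + (1/18)*(-1 + 2*12**2*(-8 - 1*12))/12)*26 = (10 + (1/18)*(1/12)*(-1 + 2*144*(-8 - 12)))*26 = (10 + (1/18)*(1/12)*(-1 + 2*144*(-20)))*26 = (10 + (1/18)*(1/12)*(-1 - 5760))*26 = (10 + (1/18)*(1/12)*(-5761))*26 = (10 - 5761/216)*26 = -3601/216*26 = -46813/108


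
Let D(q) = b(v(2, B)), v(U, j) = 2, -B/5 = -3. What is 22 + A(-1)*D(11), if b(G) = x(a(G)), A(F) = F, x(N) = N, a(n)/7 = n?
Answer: 8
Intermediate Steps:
B = 15 (B = -5*(-3) = 15)
a(n) = 7*n
b(G) = 7*G
D(q) = 14 (D(q) = 7*2 = 14)
22 + A(-1)*D(11) = 22 - 1*14 = 22 - 14 = 8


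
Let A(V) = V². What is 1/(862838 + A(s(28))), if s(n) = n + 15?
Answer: 1/864687 ≈ 1.1565e-6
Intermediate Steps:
s(n) = 15 + n
1/(862838 + A(s(28))) = 1/(862838 + (15 + 28)²) = 1/(862838 + 43²) = 1/(862838 + 1849) = 1/864687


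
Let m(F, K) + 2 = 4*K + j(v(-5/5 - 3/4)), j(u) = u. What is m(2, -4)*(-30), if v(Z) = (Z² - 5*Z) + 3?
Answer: 765/8 ≈ 95.625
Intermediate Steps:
v(Z) = 3 + Z² - 5*Z
m(F, K) = 205/16 + 4*K (m(F, K) = -2 + (4*K + (3 + (-5/5 - 3/4)² - 5*(-5/5 - 3/4))) = -2 + (4*K + (3 + (-5*⅕ - 3*¼)² - 5*(-5*⅕ - 3*¼))) = -2 + (4*K + (3 + (-1 - ¾)² - 5*(-1 - ¾))) = -2 + (4*K + (3 + (-7/4)² - 5*(-7/4))) = -2 + (4*K + (3 + 49/16 + 35/4)) = -2 + (4*K + 237/16) = -2 + (237/16 + 4*K) = 205/16 + 4*K)
m(2, -4)*(-30) = (205/16 + 4*(-4))*(-30) = (205/16 - 16)*(-30) = -51/16*(-30) = 765/8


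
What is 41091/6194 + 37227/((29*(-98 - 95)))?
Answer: -597711/34667818 ≈ -0.017241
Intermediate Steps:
41091/6194 + 37227/((29*(-98 - 95))) = 41091*(1/6194) + 37227/((29*(-193))) = 41091/6194 + 37227/(-5597) = 41091/6194 + 37227*(-1/5597) = 41091/6194 - 37227/5597 = -597711/34667818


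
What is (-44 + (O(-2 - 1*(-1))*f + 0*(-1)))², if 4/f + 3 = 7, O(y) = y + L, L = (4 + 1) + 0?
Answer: 1600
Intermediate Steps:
L = 5 (L = 5 + 0 = 5)
O(y) = 5 + y (O(y) = y + 5 = 5 + y)
f = 1 (f = 4/(-3 + 7) = 4/4 = 4*(¼) = 1)
(-44 + (O(-2 - 1*(-1))*f + 0*(-1)))² = (-44 + ((5 + (-2 - 1*(-1)))*1 + 0*(-1)))² = (-44 + ((5 + (-2 + 1))*1 + 0))² = (-44 + ((5 - 1)*1 + 0))² = (-44 + (4*1 + 0))² = (-44 + (4 + 0))² = (-44 + 4)² = (-40)² = 1600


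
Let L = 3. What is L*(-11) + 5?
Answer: -28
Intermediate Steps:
L*(-11) + 5 = 3*(-11) + 5 = -33 + 5 = -28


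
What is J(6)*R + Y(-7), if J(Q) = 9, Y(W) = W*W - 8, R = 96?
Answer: 905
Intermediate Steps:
Y(W) = -8 + W² (Y(W) = W² - 8 = -8 + W²)
J(6)*R + Y(-7) = 9*96 + (-8 + (-7)²) = 864 + (-8 + 49) = 864 + 41 = 905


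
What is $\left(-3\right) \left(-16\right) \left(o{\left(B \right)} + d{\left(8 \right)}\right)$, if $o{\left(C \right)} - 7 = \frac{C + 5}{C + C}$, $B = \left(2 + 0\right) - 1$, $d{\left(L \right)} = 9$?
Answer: $912$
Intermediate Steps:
$B = 1$ ($B = 2 - 1 = 1$)
$o{\left(C \right)} = 7 + \frac{5 + C}{2 C}$ ($o{\left(C \right)} = 7 + \frac{C + 5}{C + C} = 7 + \frac{5 + C}{2 C}$)
$\left(-3\right) \left(-16\right) \left(o{\left(B \right)} + d{\left(8 \right)}\right) = \left(-3\right) \left(-16\right) \left(\frac{5 \left(1 + 3 \cdot 1\right)}{2 \cdot 1} + 9\right) = 48 \left(\frac{5}{2} \cdot 1 \left(1 + 3\right) + 9\right) = 48 \left(\frac{5}{2} \cdot 1 \cdot 4 + 9\right) = 48 \left(10 + 9\right) = 48 \cdot 19 = 912$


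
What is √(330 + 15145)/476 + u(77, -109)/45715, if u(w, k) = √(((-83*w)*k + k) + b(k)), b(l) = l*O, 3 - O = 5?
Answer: 2*√174182/45715 + 5*√619/476 ≈ 0.27960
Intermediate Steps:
O = -2 (O = 3 - 1*5 = 3 - 5 = -2)
b(l) = -2*l (b(l) = l*(-2) = -2*l)
u(w, k) = √(-k - 83*k*w) (u(w, k) = √(((-83*w)*k + k) - 2*k) = √((-83*k*w + k) - 2*k) = √((k - 83*k*w) - 2*k) = √(-k - 83*k*w))
√(330 + 15145)/476 + u(77, -109)/45715 = √(330 + 15145)/476 + √(-109*(-1 - 83*77))/45715 = √15475*(1/476) + √(-109*(-1 - 6391))*(1/45715) = (5*√619)*(1/476) + √(-109*(-6392))*(1/45715) = 5*√619/476 + √696728*(1/45715) = 5*√619/476 + (2*√174182)*(1/45715) = 5*√619/476 + 2*√174182/45715 = 2*√174182/45715 + 5*√619/476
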